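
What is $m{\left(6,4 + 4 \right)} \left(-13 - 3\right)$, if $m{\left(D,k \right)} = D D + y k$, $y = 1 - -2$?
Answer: $-960$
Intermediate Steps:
$y = 3$ ($y = 1 + 2 = 3$)
$m{\left(D,k \right)} = D^{2} + 3 k$ ($m{\left(D,k \right)} = D D + 3 k = D^{2} + 3 k$)
$m{\left(6,4 + 4 \right)} \left(-13 - 3\right) = \left(6^{2} + 3 \left(4 + 4\right)\right) \left(-13 - 3\right) = \left(36 + 3 \cdot 8\right) \left(-16\right) = \left(36 + 24\right) \left(-16\right) = 60 \left(-16\right) = -960$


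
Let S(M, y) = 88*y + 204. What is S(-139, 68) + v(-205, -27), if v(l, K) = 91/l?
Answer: 1268449/205 ≈ 6187.6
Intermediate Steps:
S(M, y) = 204 + 88*y
S(-139, 68) + v(-205, -27) = (204 + 88*68) + 91/(-205) = (204 + 5984) + 91*(-1/205) = 6188 - 91/205 = 1268449/205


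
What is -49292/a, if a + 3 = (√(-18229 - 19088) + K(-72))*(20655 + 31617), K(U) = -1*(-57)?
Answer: -6993598252/5278141826949 + 286287936*I*√37317/12315664262881 ≈ -0.001325 + 0.0044905*I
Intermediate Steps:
K(U) = 57
a = 2979501 + 52272*I*√37317 (a = -3 + (√(-18229 - 19088) + 57)*(20655 + 31617) = -3 + (√(-37317) + 57)*52272 = -3 + (I*√37317 + 57)*52272 = -3 + (57 + I*√37317)*52272 = -3 + (2979504 + 52272*I*√37317) = 2979501 + 52272*I*√37317 ≈ 2.9795e+6 + 1.0098e+7*I)
-49292/a = -49292/(2979501 + 52272*I*√37317)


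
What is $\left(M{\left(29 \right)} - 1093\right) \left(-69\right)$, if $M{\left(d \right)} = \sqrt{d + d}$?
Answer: $75417 - 69 \sqrt{58} \approx 74892.0$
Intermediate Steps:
$M{\left(d \right)} = \sqrt{2} \sqrt{d}$ ($M{\left(d \right)} = \sqrt{2 d} = \sqrt{2} \sqrt{d}$)
$\left(M{\left(29 \right)} - 1093\right) \left(-69\right) = \left(\sqrt{2} \sqrt{29} - 1093\right) \left(-69\right) = \left(\sqrt{58} - 1093\right) \left(-69\right) = \left(-1093 + \sqrt{58}\right) \left(-69\right) = 75417 - 69 \sqrt{58}$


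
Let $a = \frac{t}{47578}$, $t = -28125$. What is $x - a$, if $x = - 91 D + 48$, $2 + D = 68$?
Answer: $- \frac{283441599}{47578} \approx -5957.4$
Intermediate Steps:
$D = 66$ ($D = -2 + 68 = 66$)
$x = -5958$ ($x = \left(-91\right) 66 + 48 = -6006 + 48 = -5958$)
$a = - \frac{28125}{47578} \approx -0.59114$
$x - a = -5958 - - \frac{28125}{47578} = -5958 + \frac{28125}{47578} = - \frac{283441599}{47578}$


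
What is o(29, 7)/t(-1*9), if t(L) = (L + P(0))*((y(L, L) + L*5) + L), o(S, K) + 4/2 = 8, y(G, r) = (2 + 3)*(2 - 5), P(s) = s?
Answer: 2/207 ≈ 0.0096618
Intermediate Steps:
y(G, r) = -15 (y(G, r) = 5*(-3) = -15)
o(S, K) = 6 (o(S, K) = -2 + 8 = 6)
t(L) = L*(-15 + 6*L) (t(L) = (L + 0)*((-15 + L*5) + L) = L*((-15 + 5*L) + L) = L*(-15 + 6*L))
o(29, 7)/t(-1*9) = 6/((3*(-1*9)*(-5 + 2*(-1*9)))) = 6/((3*(-9)*(-5 + 2*(-9)))) = 6/((3*(-9)*(-5 - 18))) = 6/((3*(-9)*(-23))) = 6/621 = 6*(1/621) = 2/207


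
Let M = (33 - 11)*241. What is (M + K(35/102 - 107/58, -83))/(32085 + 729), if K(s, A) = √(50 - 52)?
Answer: 2651/16407 + I*√2/32814 ≈ 0.16158 + 4.3098e-5*I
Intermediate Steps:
M = 5302 (M = 22*241 = 5302)
K(s, A) = I*√2 (K(s, A) = √(-2) = I*√2)
(M + K(35/102 - 107/58, -83))/(32085 + 729) = (5302 + I*√2)/(32085 + 729) = (5302 + I*√2)/32814 = (5302 + I*√2)*(1/32814) = 2651/16407 + I*√2/32814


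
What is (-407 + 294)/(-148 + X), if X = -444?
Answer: 113/592 ≈ 0.19088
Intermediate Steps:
(-407 + 294)/(-148 + X) = (-407 + 294)/(-148 - 444) = -113/(-592) = -113*(-1/592) = 113/592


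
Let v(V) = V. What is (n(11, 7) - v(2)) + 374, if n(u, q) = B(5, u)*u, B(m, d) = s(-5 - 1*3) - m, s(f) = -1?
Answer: 306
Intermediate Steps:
B(m, d) = -1 - m
n(u, q) = -6*u (n(u, q) = (-1 - 1*5)*u = (-1 - 5)*u = -6*u)
(n(11, 7) - v(2)) + 374 = (-6*11 - 1*2) + 374 = (-66 - 2) + 374 = -68 + 374 = 306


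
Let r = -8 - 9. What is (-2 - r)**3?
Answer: 3375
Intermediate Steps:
r = -17
(-2 - r)**3 = (-2 - 1*(-17))**3 = (-2 + 17)**3 = 15**3 = 3375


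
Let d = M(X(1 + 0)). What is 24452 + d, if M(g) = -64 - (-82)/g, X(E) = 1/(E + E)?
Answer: 24552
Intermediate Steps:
X(E) = 1/(2*E)
M(g) = -64 + 82/g
d = 100 (d = -64 + 82/((1/(2*(1 + 0)))) = -64 + 82/(((1/2)/1)) = -64 + 82/(((1/2)*1)) = -64 + 82/(1/2) = -64 + 82*2 = -64 + 164 = 100)
24452 + d = 24452 + 100 = 24552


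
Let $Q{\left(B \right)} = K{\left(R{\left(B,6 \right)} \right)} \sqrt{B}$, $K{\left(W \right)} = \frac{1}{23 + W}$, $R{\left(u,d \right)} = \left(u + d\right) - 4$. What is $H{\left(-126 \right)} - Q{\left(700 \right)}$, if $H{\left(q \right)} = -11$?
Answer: $-11 - \frac{2 \sqrt{7}}{145} \approx -11.036$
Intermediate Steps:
$R{\left(u,d \right)} = -4 + d + u$ ($R{\left(u,d \right)} = \left(d + u\right) - 4 = -4 + d + u$)
$Q{\left(B \right)} = \frac{\sqrt{B}}{25 + B}$ ($Q{\left(B \right)} = \frac{\sqrt{B}}{23 + \left(-4 + 6 + B\right)} = \frac{\sqrt{B}}{23 + \left(2 + B\right)} = \frac{\sqrt{B}}{25 + B}$)
$H{\left(-126 \right)} - Q{\left(700 \right)} = -11 - \frac{\sqrt{700}}{25 + 700} = -11 - \frac{10 \sqrt{7}}{725} = -11 - 10 \sqrt{7} \cdot \frac{1}{725} = -11 - \frac{2 \sqrt{7}}{145}$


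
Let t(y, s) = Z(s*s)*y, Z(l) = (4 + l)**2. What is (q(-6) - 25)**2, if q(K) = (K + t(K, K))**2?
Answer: 8514714565094521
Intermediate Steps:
t(y, s) = y*(4 + s**2)**2 (t(y, s) = (4 + s*s)**2*y = (4 + s**2)**2*y = y*(4 + s**2)**2)
q(K) = (K + K*(4 + K**2)**2)**2
(q(-6) - 25)**2 = ((-6)**2*(1 + (4 + (-6)**2)**2)**2 - 25)**2 = (36*(1 + (4 + 36)**2)**2 - 25)**2 = (36*(1 + 40**2)**2 - 25)**2 = (36*(1 + 1600)**2 - 25)**2 = (36*1601**2 - 25)**2 = (36*2563201 - 25)**2 = (92275236 - 25)**2 = 92275211**2 = 8514714565094521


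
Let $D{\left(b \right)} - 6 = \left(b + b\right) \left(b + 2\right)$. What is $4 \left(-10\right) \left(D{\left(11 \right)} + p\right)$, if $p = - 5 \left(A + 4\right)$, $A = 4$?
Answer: $-10080$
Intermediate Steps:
$p = -40$ ($p = - 5 \left(4 + 4\right) = \left(-5\right) 8 = -40$)
$D{\left(b \right)} = 6 + 2 b \left(2 + b\right)$ ($D{\left(b \right)} = 6 + \left(b + b\right) \left(b + 2\right) = 6 + 2 b \left(2 + b\right)$)
$4 \left(-10\right) \left(D{\left(11 \right)} + p\right) = 4 \left(-10\right) \left(\left(6 + 2 \cdot 11^{2} + 4 \cdot 11\right) - 40\right) = - 40 \left(\left(6 + 2 \cdot 121 + 44\right) - 40\right) = - 40 \left(\left(6 + 242 + 44\right) - 40\right) = - 40 \left(292 - 40\right) = \left(-40\right) 252 = -10080$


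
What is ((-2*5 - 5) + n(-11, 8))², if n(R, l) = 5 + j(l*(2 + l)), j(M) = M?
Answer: 4900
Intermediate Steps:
n(R, l) = 5 + l*(2 + l)
((-2*5 - 5) + n(-11, 8))² = ((-2*5 - 5) + (5 + 8*(2 + 8)))² = ((-10 - 5) + (5 + 8*10))² = (-15 + (5 + 80))² = (-15 + 85)² = 70² = 4900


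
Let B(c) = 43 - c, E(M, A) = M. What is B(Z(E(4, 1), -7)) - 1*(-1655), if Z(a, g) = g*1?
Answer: 1705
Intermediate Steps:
Z(a, g) = g
B(Z(E(4, 1), -7)) - 1*(-1655) = (43 - 1*(-7)) - 1*(-1655) = (43 + 7) + 1655 = 50 + 1655 = 1705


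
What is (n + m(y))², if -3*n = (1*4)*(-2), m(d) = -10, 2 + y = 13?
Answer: 484/9 ≈ 53.778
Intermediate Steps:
y = 11 (y = -2 + 13 = 11)
n = 8/3 (n = -1*4*(-2)/3 = -4*(-2)/3 = -⅓*(-8) = 8/3 ≈ 2.6667)
(n + m(y))² = (8/3 - 10)² = (-22/3)² = 484/9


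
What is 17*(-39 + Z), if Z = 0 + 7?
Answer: -544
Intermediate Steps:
Z = 7
17*(-39 + Z) = 17*(-39 + 7) = 17*(-32) = -544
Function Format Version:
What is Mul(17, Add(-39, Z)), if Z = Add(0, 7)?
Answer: -544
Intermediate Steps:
Z = 7
Mul(17, Add(-39, Z)) = Mul(17, Add(-39, 7)) = Mul(17, -32) = -544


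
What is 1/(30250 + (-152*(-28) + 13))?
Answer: 1/34519 ≈ 2.8970e-5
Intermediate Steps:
1/(30250 + (-152*(-28) + 13)) = 1/(30250 + (4256 + 13)) = 1/(30250 + 4269) = 1/34519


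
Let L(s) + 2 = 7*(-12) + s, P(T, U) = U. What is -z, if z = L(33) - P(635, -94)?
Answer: -41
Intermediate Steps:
L(s) = -86 + s (L(s) = -2 + (7*(-12) + s) = -2 + (-84 + s) = -86 + s)
z = 41 (z = (-86 + 33) - 1*(-94) = -53 + 94 = 41)
-z = -1*41 = -41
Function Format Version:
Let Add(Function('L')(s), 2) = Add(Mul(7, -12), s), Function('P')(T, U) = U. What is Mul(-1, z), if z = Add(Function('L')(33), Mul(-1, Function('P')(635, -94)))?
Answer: -41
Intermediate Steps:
Function('L')(s) = Add(-86, s) (Function('L')(s) = Add(-2, Add(Mul(7, -12), s)) = Add(-2, Add(-84, s)) = Add(-86, s))
z = 41 (z = Add(Add(-86, 33), Mul(-1, -94)) = Add(-53, 94) = 41)
Mul(-1, z) = Mul(-1, 41) = -41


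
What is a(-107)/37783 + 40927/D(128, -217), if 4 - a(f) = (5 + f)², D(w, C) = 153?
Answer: 1544753641/5780799 ≈ 267.22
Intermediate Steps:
a(f) = 4 - (5 + f)²
a(-107)/37783 + 40927/D(128, -217) = (4 - (5 - 107)²)/37783 + 40927/153 = (4 - 1*(-102)²)*(1/37783) + 40927*(1/153) = (4 - 1*10404)*(1/37783) + 40927/153 = (4 - 10404)*(1/37783) + 40927/153 = -10400*1/37783 + 40927/153 = -10400/37783 + 40927/153 = 1544753641/5780799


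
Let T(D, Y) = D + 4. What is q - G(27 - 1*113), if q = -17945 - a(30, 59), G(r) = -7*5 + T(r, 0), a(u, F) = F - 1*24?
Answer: -17863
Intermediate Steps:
T(D, Y) = 4 + D
a(u, F) = -24 + F (a(u, F) = F - 24 = -24 + F)
G(r) = -31 + r (G(r) = -7*5 + (4 + r) = -35 + (4 + r) = -31 + r)
q = -17980 (q = -17945 - (-24 + 59) = -17945 - 1*35 = -17945 - 35 = -17980)
q - G(27 - 1*113) = -17980 - (-31 + (27 - 1*113)) = -17980 - (-31 + (27 - 113)) = -17980 - (-31 - 86) = -17980 - 1*(-117) = -17980 + 117 = -17863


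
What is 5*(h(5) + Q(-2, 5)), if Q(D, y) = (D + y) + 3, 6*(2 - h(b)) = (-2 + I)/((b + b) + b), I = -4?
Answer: 121/3 ≈ 40.333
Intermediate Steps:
h(b) = 2 + 1/(3*b) (h(b) = 2 - (-2 - 4)/(6*((b + b) + b)) = 2 - (-1)/(2*b + b) = 2 - (-1)/(3*b) = 2 + 1/(3*b))
Q(D, y) = 3 + D + y
5*(h(5) + Q(-2, 5)) = 5*((2 + (⅓)/5) + (3 - 2 + 5)) = 5*((2 + (⅓)*(⅕)) + 6) = 5*((2 + 1/15) + 6) = 5*(31/15 + 6) = 5*(121/15) = 121/3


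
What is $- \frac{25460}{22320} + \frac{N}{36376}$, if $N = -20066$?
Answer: $- \frac{4293769}{2537226} \approx -1.6923$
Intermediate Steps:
$- \frac{25460}{22320} + \frac{N}{36376} = - \frac{25460}{22320} - \frac{20066}{36376} = \left(-25460\right) \frac{1}{22320} - \frac{10033}{18188} = - \frac{1273}{1116} - \frac{10033}{18188} = - \frac{4293769}{2537226}$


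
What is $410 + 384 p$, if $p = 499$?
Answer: $192026$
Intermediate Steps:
$410 + 384 p = 410 + 384 \cdot 499 = 410 + 191616 = 192026$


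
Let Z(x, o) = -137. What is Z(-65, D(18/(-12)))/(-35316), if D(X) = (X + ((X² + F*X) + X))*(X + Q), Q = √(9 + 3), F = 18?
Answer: 137/35316 ≈ 0.0038793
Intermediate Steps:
Q = 2*√3 (Q = √12 = 2*√3 ≈ 3.4641)
D(X) = (X + 2*√3)*(X² + 20*X) (D(X) = (X + ((X² + 18*X) + X))*(X + 2*√3) = (X + (X² + 19*X))*(X + 2*√3) = (X² + 20*X)*(X + 2*√3) = (X + 2*√3)*(X² + 20*X))
Z(-65, D(18/(-12)))/(-35316) = -137/(-35316) = -137*(-1/35316) = 137/35316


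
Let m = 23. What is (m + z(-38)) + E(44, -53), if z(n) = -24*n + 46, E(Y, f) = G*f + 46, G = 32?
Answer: -669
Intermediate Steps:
E(Y, f) = 46 + 32*f (E(Y, f) = 32*f + 46 = 46 + 32*f)
z(n) = 46 - 24*n
(m + z(-38)) + E(44, -53) = (23 + (46 - 24*(-38))) + (46 + 32*(-53)) = (23 + (46 + 912)) + (46 - 1696) = (23 + 958) - 1650 = 981 - 1650 = -669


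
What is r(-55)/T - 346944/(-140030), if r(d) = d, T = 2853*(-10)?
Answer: 990601397/399505590 ≈ 2.4796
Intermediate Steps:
T = -28530
r(-55)/T - 346944/(-140030) = -55/(-28530) - 346944/(-140030) = -55*(-1/28530) - 346944*(-1/140030) = 11/5706 + 173472/70015 = 990601397/399505590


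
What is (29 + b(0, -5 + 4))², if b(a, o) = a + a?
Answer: 841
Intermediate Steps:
b(a, o) = 2*a
(29 + b(0, -5 + 4))² = (29 + 2*0)² = (29 + 0)² = 29² = 841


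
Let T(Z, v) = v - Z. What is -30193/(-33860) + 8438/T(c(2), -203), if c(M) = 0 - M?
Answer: -279641887/6805860 ≈ -41.088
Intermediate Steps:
c(M) = -M
-30193/(-33860) + 8438/T(c(2), -203) = -30193/(-33860) + 8438/(-203 - (-1)*2) = -30193*(-1/33860) + 8438/(-203 - 1*(-2)) = 30193/33860 + 8438/(-203 + 2) = 30193/33860 + 8438/(-201) = 30193/33860 + 8438*(-1/201) = 30193/33860 - 8438/201 = -279641887/6805860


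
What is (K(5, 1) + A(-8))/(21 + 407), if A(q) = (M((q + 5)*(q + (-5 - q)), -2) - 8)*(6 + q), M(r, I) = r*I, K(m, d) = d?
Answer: 77/428 ≈ 0.17991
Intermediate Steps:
M(r, I) = I*r
A(q) = (6 + q)*(42 + 10*q) (A(q) = (-2*(q + 5)*(q + (-5 - q)) - 8)*(6 + q) = (-2*(5 + q)*(-5) - 8)*(6 + q) = (-2*(-25 - 5*q) - 8)*(6 + q) = ((50 + 10*q) - 8)*(6 + q) = (42 + 10*q)*(6 + q) = (6 + q)*(42 + 10*q))
(K(5, 1) + A(-8))/(21 + 407) = (1 + (252 + 10*(-8)**2 + 102*(-8)))/(21 + 407) = (1 + (252 + 10*64 - 816))/428 = (1 + (252 + 640 - 816))*(1/428) = (1 + 76)*(1/428) = 77*(1/428) = 77/428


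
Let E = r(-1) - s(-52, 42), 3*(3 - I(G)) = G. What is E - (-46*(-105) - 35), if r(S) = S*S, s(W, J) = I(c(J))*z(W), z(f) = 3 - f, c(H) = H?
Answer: -4189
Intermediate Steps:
I(G) = 3 - G/3
s(W, J) = (3 - W)*(3 - J/3) (s(W, J) = (3 - J/3)*(3 - W) = (3 - W)*(3 - J/3))
r(S) = S**2
E = 606 (E = (-1)**2 - (-9 + 42)*(-3 - 52)/3 = 1 - 33*(-55)/3 = 1 - 1*(-605) = 1 + 605 = 606)
E - (-46*(-105) - 35) = 606 - (-46*(-105) - 35) = 606 - (4830 - 35) = 606 - 1*4795 = 606 - 4795 = -4189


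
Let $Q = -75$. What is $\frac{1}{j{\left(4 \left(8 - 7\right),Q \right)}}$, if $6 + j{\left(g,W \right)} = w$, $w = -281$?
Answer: $- \frac{1}{287} \approx -0.0034843$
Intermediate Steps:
$j{\left(g,W \right)} = -287$ ($j{\left(g,W \right)} = -6 - 281 = -287$)
$\frac{1}{j{\left(4 \left(8 - 7\right),Q \right)}} = \frac{1}{-287} = - \frac{1}{287}$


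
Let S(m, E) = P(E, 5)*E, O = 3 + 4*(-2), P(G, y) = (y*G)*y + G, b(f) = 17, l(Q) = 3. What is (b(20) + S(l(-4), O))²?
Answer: 444889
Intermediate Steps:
P(G, y) = G + G*y² (P(G, y) = (G*y)*y + G = G*y² + G = G + G*y²)
O = -5 (O = 3 - 8 = -5)
S(m, E) = 26*E² (S(m, E) = (E*(1 + 5²))*E = (E*(1 + 25))*E = (E*26)*E = (26*E)*E = 26*E²)
(b(20) + S(l(-4), O))² = (17 + 26*(-5)²)² = (17 + 26*25)² = (17 + 650)² = 667² = 444889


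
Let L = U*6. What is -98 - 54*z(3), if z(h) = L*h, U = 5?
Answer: -4958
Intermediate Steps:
L = 30 (L = 5*6 = 30)
z(h) = 30*h
-98 - 54*z(3) = -98 - 1620*3 = -98 - 54*90 = -98 - 4860 = -4958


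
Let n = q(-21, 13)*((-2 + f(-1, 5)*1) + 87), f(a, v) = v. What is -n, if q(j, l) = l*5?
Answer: -5850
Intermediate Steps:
q(j, l) = 5*l
n = 5850 (n = (5*13)*((-2 + 5*1) + 87) = 65*((-2 + 5) + 87) = 65*(3 + 87) = 65*90 = 5850)
-n = -1*5850 = -5850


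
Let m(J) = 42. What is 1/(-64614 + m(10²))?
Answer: -1/64572 ≈ -1.5487e-5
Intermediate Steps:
1/(-64614 + m(10²)) = 1/(-64614 + 42) = 1/(-64572) = -1/64572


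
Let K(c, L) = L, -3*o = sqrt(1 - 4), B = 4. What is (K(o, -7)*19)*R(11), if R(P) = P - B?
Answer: -931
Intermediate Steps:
o = -I*sqrt(3)/3 (o = -sqrt(1 - 4)/3 = -I*sqrt(3)/3 ≈ -0.57735*I)
R(P) = -4 + P (R(P) = P - 1*4 = P - 4 = -4 + P)
(K(o, -7)*19)*R(11) = (-7*19)*(-4 + 11) = -133*7 = -931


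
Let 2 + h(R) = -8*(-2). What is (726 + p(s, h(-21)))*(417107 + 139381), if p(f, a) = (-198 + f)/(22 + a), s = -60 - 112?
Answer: 398290828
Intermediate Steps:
h(R) = 14 (h(R) = -2 - 8*(-2) = -2 + 16 = 14)
s = -172
p(f, a) = (-198 + f)/(22 + a)
(726 + p(s, h(-21)))*(417107 + 139381) = (726 + (-198 - 172)/(22 + 14))*(417107 + 139381) = (726 - 370/36)*556488 = (726 + (1/36)*(-370))*556488 = (726 - 185/18)*556488 = (12883/18)*556488 = 398290828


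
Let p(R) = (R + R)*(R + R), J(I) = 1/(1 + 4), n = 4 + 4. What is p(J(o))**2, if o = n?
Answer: 16/625 ≈ 0.025600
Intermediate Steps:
n = 8
o = 8
J(I) = 1/5
p(R) = 4*R**2 (p(R) = (2*R)*(2*R) = 4*R**2)
p(J(o))**2 = (4*(1/5)**2)**2 = (4*(1/25))**2 = (4/25)**2 = 16/625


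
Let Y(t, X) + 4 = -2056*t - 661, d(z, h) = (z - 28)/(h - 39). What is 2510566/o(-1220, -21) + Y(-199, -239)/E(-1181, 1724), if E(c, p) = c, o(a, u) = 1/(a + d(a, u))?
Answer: -17778012804611/5905 ≈ -3.0107e+9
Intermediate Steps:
d(z, h) = (-28 + z)/(-39 + h)
o(a, u) = 1/(a + (-28 + a)/(-39 + u))
Y(t, X) = -665 - 2056*t (Y(t, X) = -4 + (-2056*t - 661) = -4 + (-661 - 2056*t) = -665 - 2056*t)
2510566/o(-1220, -21) + Y(-199, -239)/E(-1181, 1724) = 2510566/(((-39 - 21)/(-28 - 1220 - 1220*(-39 - 21)))) + (-665 - 2056*(-199))/(-1181) = 2510566/((-60/(-28 - 1220 - 1220*(-60)))) + (-665 + 409144)*(-1/1181) = 2510566/((-60/(-28 - 1220 + 73200))) + 408479*(-1/1181) = 2510566/((-60/71952)) - 408479/1181 = 2510566/(((1/71952)*(-60))) - 408479/1181 = 2510566/(-5/5996) - 408479/1181 = 2510566*(-5996/5) - 408479/1181 = -15053353736/5 - 408479/1181 = -17778012804611/5905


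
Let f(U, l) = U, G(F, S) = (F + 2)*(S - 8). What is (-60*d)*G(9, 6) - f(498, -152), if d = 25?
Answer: 32502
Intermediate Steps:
G(F, S) = (-8 + S)*(2 + F) (G(F, S) = (2 + F)*(-8 + S) = (-8 + S)*(2 + F))
(-60*d)*G(9, 6) - f(498, -152) = (-60*25)*(-16 - 8*9 + 2*6 + 9*6) - 1*498 = -1500*(-16 - 72 + 12 + 54) - 498 = -1500*(-22) - 498 = 33000 - 498 = 32502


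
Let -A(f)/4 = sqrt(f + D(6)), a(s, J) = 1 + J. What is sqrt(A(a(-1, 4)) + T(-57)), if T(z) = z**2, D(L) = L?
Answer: sqrt(3249 - 4*sqrt(11)) ≈ 56.883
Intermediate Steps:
A(f) = -4*sqrt(6 + f) (A(f) = -4*sqrt(f + 6) = -4*sqrt(6 + f))
sqrt(A(a(-1, 4)) + T(-57)) = sqrt(-4*sqrt(6 + (1 + 4)) + (-57)**2) = sqrt(-4*sqrt(6 + 5) + 3249) = sqrt(-4*sqrt(11) + 3249) = sqrt(3249 - 4*sqrt(11))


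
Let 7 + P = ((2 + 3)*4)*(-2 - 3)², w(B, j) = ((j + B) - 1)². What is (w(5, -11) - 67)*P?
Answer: -8874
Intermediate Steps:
w(B, j) = (-1 + B + j)² (w(B, j) = ((B + j) - 1)² = (-1 + B + j)²)
P = 493 (P = -7 + ((2 + 3)*4)*(-2 - 3)² = -7 + (5*4)*(-5)² = -7 + 20*25 = -7 + 500 = 493)
(w(5, -11) - 67)*P = ((-1 + 5 - 11)² - 67)*493 = ((-7)² - 67)*493 = (49 - 67)*493 = -18*493 = -8874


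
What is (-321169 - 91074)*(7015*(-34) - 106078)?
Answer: 142053990884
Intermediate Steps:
(-321169 - 91074)*(7015*(-34) - 106078) = -412243*(-238510 - 106078) = -412243*(-344588) = 142053990884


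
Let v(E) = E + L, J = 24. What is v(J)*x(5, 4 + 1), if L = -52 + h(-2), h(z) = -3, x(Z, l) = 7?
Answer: -217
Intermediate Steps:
L = -55 (L = -52 - 3 = -55)
v(E) = -55 + E (v(E) = E - 55 = -55 + E)
v(J)*x(5, 4 + 1) = (-55 + 24)*7 = -31*7 = -217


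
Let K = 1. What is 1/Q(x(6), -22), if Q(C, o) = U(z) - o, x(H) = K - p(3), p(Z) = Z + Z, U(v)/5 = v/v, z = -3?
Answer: 1/27 ≈ 0.037037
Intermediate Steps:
U(v) = 5 (U(v) = 5*(v/v) = 5*1 = 5)
p(Z) = 2*Z
x(H) = -5 (x(H) = 1 - 2*3 = 1 - 1*6 = 1 - 6 = -5)
Q(C, o) = 5 - o
1/Q(x(6), -22) = 1/(5 - 1*(-22)) = 1/(5 + 22) = 1/27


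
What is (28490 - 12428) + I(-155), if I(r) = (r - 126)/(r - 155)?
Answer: 4979501/310 ≈ 16063.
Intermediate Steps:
I(r) = (-126 + r)/(-155 + r)
(28490 - 12428) + I(-155) = (28490 - 12428) + (-126 - 155)/(-155 - 155) = 16062 - 281/(-310) = 16062 - 1/310*(-281) = 16062 + 281/310 = 4979501/310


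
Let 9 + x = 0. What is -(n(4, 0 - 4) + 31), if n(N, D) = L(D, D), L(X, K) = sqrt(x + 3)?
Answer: -31 - I*sqrt(6) ≈ -31.0 - 2.4495*I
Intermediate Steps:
x = -9 (x = -9 + 0 = -9)
L(X, K) = I*sqrt(6) (L(X, K) = sqrt(-9 + 3) = sqrt(-6) = I*sqrt(6))
n(N, D) = I*sqrt(6)
-(n(4, 0 - 4) + 31) = -(I*sqrt(6) + 31) = -(31 + I*sqrt(6)) = -31 - I*sqrt(6)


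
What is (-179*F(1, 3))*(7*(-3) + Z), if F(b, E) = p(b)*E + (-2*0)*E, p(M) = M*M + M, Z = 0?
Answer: 22554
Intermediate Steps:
p(M) = M + M² (p(M) = M² + M = M + M²)
F(b, E) = E*b*(1 + b) (F(b, E) = (b*(1 + b))*E + (-2*0)*E = E*b*(1 + b) + 0*E = E*b*(1 + b) + 0 = E*b*(1 + b))
(-179*F(1, 3))*(7*(-3) + Z) = (-537*(1 + 1))*(7*(-3) + 0) = (-537*2)*(-21 + 0) = -179*6*(-21) = -1074*(-21) = 22554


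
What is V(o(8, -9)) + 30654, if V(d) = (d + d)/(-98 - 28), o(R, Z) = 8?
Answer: 1931194/63 ≈ 30654.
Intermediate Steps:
V(d) = -d/63 (V(d) = (2*d)/(-126) = (2*d)*(-1/126) = -d/63)
V(o(8, -9)) + 30654 = -1/63*8 + 30654 = -8/63 + 30654 = 1931194/63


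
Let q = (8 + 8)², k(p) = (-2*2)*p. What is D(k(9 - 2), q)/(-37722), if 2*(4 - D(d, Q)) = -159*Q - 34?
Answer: -6791/12574 ≈ -0.54008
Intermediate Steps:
k(p) = -4*p
q = 256 (q = 16² = 256)
D(d, Q) = 21 + 159*Q/2 (D(d, Q) = 4 - (-159*Q - 34)/2 = 4 - (-34 - 159*Q)/2 = 4 + (17 + 159*Q/2) = 21 + 159*Q/2)
D(k(9 - 2), q)/(-37722) = (21 + (159/2)*256)/(-37722) = (21 + 20352)*(-1/37722) = 20373*(-1/37722) = -6791/12574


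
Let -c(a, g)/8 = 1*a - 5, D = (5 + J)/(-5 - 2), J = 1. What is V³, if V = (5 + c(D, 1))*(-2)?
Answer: -382657176/343 ≈ -1.1156e+6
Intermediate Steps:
D = -6/7 (D = (5 + 1)/(-5 - 2) = 6/(-7) = 6*(-⅐) = -6/7 ≈ -0.85714)
c(a, g) = 40 - 8*a (c(a, g) = -8*(1*a - 5) = -8*(a - 5) = -8*(-5 + a) = 40 - 8*a)
V = -726/7 (V = (5 + (40 - 8*(-6/7)))*(-2) = (5 + (40 + 48/7))*(-2) = (5 + 328/7)*(-2) = (363/7)*(-2) = -726/7 ≈ -103.71)
V³ = (-726/7)³ = -382657176/343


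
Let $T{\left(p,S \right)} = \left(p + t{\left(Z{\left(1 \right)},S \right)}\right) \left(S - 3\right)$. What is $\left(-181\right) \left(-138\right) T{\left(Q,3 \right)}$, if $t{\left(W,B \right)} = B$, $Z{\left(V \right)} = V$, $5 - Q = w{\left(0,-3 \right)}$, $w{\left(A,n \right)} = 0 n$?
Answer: $0$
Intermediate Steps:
$w{\left(A,n \right)} = 0$
$Q = 5$ ($Q = 5 - 0 = 5 + 0 = 5$)
$T{\left(p,S \right)} = \left(-3 + S\right) \left(S + p\right)$ ($T{\left(p,S \right)} = \left(p + S\right) \left(S - 3\right) = \left(S + p\right) \left(-3 + S\right) = \left(-3 + S\right) \left(S + p\right)$)
$\left(-181\right) \left(-138\right) T{\left(Q,3 \right)} = \left(-181\right) \left(-138\right) \left(3^{2} - 9 - 15 + 3 \cdot 5\right) = 24978 \left(9 - 9 - 15 + 15\right) = 24978 \cdot 0 = 0$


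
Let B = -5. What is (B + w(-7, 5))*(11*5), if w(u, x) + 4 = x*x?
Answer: 880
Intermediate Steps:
w(u, x) = -4 + x**2 (w(u, x) = -4 + x*x = -4 + x**2)
(B + w(-7, 5))*(11*5) = (-5 + (-4 + 5**2))*(11*5) = (-5 + (-4 + 25))*55 = (-5 + 21)*55 = 16*55 = 880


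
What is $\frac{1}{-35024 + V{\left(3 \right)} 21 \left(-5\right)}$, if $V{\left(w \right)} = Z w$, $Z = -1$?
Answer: $- \frac{1}{34709} \approx -2.8811 \cdot 10^{-5}$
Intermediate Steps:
$V{\left(w \right)} = - w$
$\frac{1}{-35024 + V{\left(3 \right)} 21 \left(-5\right)} = \frac{1}{-35024 + \left(-1\right) 3 \cdot 21 \left(-5\right)} = \frac{1}{-35024 + \left(-3\right) 21 \left(-5\right)} = \frac{1}{-35024 - -315} = \frac{1}{-35024 + 315} = \frac{1}{-34709} = - \frac{1}{34709}$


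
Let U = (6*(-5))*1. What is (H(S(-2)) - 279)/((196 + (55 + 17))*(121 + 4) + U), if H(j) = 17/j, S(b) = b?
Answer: -115/13388 ≈ -0.0085898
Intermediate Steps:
U = -30 (U = -30*1 = -30)
(H(S(-2)) - 279)/((196 + (55 + 17))*(121 + 4) + U) = (17/(-2) - 279)/((196 + (55 + 17))*(121 + 4) - 30) = (17*(-1/2) - 279)/((196 + 72)*125 - 30) = (-17/2 - 279)/(268*125 - 30) = -575/(2*(33500 - 30)) = -575/2/33470 = -575/2*1/33470 = -115/13388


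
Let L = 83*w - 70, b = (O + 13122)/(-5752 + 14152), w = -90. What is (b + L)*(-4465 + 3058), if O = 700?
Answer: 2121292963/200 ≈ 1.0606e+7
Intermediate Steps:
b = 6911/4200 (b = (700 + 13122)/(-5752 + 14152) = 13822/8400 = 13822*(1/8400) = 6911/4200 ≈ 1.6455)
L = -7540 (L = 83*(-90) - 70 = -7470 - 70 = -7540)
(b + L)*(-4465 + 3058) = (6911/4200 - 7540)*(-4465 + 3058) = -31661089/4200*(-1407) = 2121292963/200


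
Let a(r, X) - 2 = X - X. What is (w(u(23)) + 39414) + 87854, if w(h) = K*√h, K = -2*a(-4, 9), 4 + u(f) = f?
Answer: 127268 - 4*√19 ≈ 1.2725e+5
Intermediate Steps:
a(r, X) = 2 (a(r, X) = 2 + (X - X) = 2 + 0 = 2)
u(f) = -4 + f
K = -4 (K = -2*2 = -4)
w(h) = -4*√h
(w(u(23)) + 39414) + 87854 = (-4*√(-4 + 23) + 39414) + 87854 = (-4*√19 + 39414) + 87854 = (39414 - 4*√19) + 87854 = 127268 - 4*√19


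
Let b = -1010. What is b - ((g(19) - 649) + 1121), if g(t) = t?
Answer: -1501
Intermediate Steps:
b - ((g(19) - 649) + 1121) = -1010 - ((19 - 649) + 1121) = -1010 - (-630 + 1121) = -1010 - 1*491 = -1010 - 491 = -1501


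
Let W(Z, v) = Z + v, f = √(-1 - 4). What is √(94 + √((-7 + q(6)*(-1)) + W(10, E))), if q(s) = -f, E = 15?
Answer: √(94 + √(18 + I*√5)) ≈ 9.9122 + 0.0133*I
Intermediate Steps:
f = I*√5 (f = √(-5) = I*√5 ≈ 2.2361*I)
q(s) = -I*√5
√(94 + √((-7 + q(6)*(-1)) + W(10, E))) = √(94 + √((-7 - I*√5*(-1)) + (10 + 15))) = √(94 + √((-7 + I*√5) + 25)) = √(94 + √(18 + I*√5))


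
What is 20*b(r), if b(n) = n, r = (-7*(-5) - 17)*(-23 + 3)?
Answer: -7200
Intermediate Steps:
r = -360 (r = (35 - 17)*(-20) = 18*(-20) = -360)
20*b(r) = 20*(-360) = -7200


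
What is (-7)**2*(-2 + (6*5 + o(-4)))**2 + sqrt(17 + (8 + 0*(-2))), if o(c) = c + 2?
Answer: 33129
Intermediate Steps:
o(c) = 2 + c
(-7)**2*(-2 + (6*5 + o(-4)))**2 + sqrt(17 + (8 + 0*(-2))) = (-7)**2*(-2 + (6*5 + (2 - 4)))**2 + sqrt(17 + (8 + 0*(-2))) = 49*(-2 + (30 - 2))**2 + sqrt(17 + (8 + 0)) = 49*(-2 + 28)**2 + sqrt(17 + 8) = 49*26**2 + sqrt(25) = 49*676 + 5 = 33124 + 5 = 33129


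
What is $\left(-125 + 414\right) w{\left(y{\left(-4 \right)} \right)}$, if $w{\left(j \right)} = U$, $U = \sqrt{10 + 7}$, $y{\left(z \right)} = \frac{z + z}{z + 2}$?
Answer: $289 \sqrt{17} \approx 1191.6$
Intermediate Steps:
$y{\left(z \right)} = \frac{2 z}{2 + z}$
$U = \sqrt{17} \approx 4.1231$
$w{\left(j \right)} = \sqrt{17}$
$\left(-125 + 414\right) w{\left(y{\left(-4 \right)} \right)} = \left(-125 + 414\right) \sqrt{17} = 289 \sqrt{17}$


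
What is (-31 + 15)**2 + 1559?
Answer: 1815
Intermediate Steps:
(-31 + 15)**2 + 1559 = (-16)**2 + 1559 = 256 + 1559 = 1815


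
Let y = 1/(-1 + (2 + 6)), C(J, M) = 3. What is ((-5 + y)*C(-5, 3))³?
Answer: -1061208/343 ≈ -3093.9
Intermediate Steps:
y = ⅐ (y = 1/(-1 + 8) = 1/7 = ⅐ ≈ 0.14286)
((-5 + y)*C(-5, 3))³ = ((-5 + ⅐)*3)³ = (-34/7*3)³ = (-102/7)³ = -1061208/343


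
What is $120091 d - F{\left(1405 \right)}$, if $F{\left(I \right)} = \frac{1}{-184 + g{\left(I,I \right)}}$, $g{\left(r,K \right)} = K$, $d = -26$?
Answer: $- \frac{3812408887}{1221} \approx -3.1224 \cdot 10^{6}$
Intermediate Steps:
$F{\left(I \right)} = \frac{1}{-184 + I}$
$120091 d - F{\left(1405 \right)} = 120091 \left(-26\right) - \frac{1}{-184 + 1405} = -3122366 - \frac{1}{1221} = - \frac{3812408887}{1221}$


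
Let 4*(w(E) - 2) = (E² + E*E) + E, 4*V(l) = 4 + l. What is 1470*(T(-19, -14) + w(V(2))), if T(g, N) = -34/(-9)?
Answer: 32095/3 ≈ 10698.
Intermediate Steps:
V(l) = 1 + l/4 (V(l) = (4 + l)/4 = 1 + l/4)
T(g, N) = 34/9 (T(g, N) = -34*(-⅑) = 34/9)
w(E) = 2 + E²/2 + E/4 (w(E) = 2 + ((E² + E*E) + E)/4 = 2 + ((E² + E²) + E)/4 = 2 + (2*E² + E)/4 = 2 + (E + 2*E²)/4 = 2 + (E²/2 + E/4) = 2 + E²/2 + E/4)
1470*(T(-19, -14) + w(V(2))) = 1470*(34/9 + (2 + (1 + (¼)*2)²/2 + (1 + (¼)*2)/4)) = 1470*(34/9 + (2 + (1 + ½)²/2 + (1 + ½)/4)) = 1470*(34/9 + (2 + (3/2)²/2 + (¼)*(3/2))) = 1470*(34/9 + (2 + (½)*(9/4) + 3/8)) = 1470*(34/9 + (2 + 9/8 + 3/8)) = 1470*(34/9 + 7/2) = 1470*(131/18) = 32095/3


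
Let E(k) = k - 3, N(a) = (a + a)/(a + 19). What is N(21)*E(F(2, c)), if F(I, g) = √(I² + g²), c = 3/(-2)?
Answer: -21/40 ≈ -0.52500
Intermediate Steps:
c = -3/2 (c = 3*(-½) = -3/2 ≈ -1.5000)
N(a) = 2*a/(19 + a) (N(a) = (2*a)/(19 + a) = 2*a/(19 + a))
E(k) = -3 + k
N(21)*E(F(2, c)) = (2*21/(19 + 21))*(-3 + √(2² + (-3/2)²)) = (2*21/40)*(-3 + √(4 + 9/4)) = (2*21*(1/40))*(-3 + √(25/4)) = 21*(-3 + 5/2)/20 = (21/20)*(-½) = -21/40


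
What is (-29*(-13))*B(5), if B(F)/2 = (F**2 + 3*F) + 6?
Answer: 34684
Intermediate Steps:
B(F) = 12 + 2*F**2 + 6*F (B(F) = 2*((F**2 + 3*F) + 6) = 2*(6 + F**2 + 3*F) = 12 + 2*F**2 + 6*F)
(-29*(-13))*B(5) = (-29*(-13))*(12 + 2*5**2 + 6*5) = 377*(12 + 2*25 + 30) = 377*(12 + 50 + 30) = 377*92 = 34684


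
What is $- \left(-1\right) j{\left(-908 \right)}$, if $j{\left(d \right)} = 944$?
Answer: $944$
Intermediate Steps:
$- \left(-1\right) j{\left(-908 \right)} = - \left(-1\right) 944 = \left(-1\right) \left(-944\right) = 944$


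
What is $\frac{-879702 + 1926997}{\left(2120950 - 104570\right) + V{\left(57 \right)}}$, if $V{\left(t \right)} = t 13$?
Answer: $\frac{1047295}{2017121} \approx 0.5192$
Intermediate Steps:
$V{\left(t \right)} = 13 t$
$\frac{-879702 + 1926997}{\left(2120950 - 104570\right) + V{\left(57 \right)}} = \frac{-879702 + 1926997}{\left(2120950 - 104570\right) + 13 \cdot 57} = \frac{1047295}{2016380 + 741} = \frac{1047295}{2017121}$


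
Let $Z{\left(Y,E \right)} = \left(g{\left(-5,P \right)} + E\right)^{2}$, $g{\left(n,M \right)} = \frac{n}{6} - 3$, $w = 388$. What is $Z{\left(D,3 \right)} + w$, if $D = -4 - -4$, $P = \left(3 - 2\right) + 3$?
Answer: $\frac{13993}{36} \approx 388.69$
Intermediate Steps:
$P = 4$ ($P = 1 + 3 = 4$)
$g{\left(n,M \right)} = -3 + \frac{n}{6}$ ($g{\left(n,M \right)} = \frac{n}{6} - 3 = -3 + \frac{n}{6}$)
$D = 0$ ($D = -4 + 4 = 0$)
$Z{\left(Y,E \right)} = \left(- \frac{23}{6} + E\right)^{2}$ ($Z{\left(Y,E \right)} = \left(\left(-3 + \frac{1}{6} \left(-5\right)\right) + E\right)^{2} = \left(\left(-3 - \frac{5}{6}\right) + E\right)^{2} = \left(- \frac{23}{6} + E\right)^{2}$)
$Z{\left(D,3 \right)} + w = \frac{\left(-23 + 6 \cdot 3\right)^{2}}{36} + 388 = \frac{\left(-23 + 18\right)^{2}}{36} + 388 = \frac{\left(-5\right)^{2}}{36} + 388 = \frac{1}{36} \cdot 25 + 388 = \frac{25}{36} + 388 = \frac{13993}{36}$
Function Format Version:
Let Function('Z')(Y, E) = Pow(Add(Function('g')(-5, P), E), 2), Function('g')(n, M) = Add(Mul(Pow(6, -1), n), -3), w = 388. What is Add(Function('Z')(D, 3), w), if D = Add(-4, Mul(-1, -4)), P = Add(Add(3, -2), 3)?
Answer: Rational(13993, 36) ≈ 388.69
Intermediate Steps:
P = 4 (P = Add(1, 3) = 4)
Function('g')(n, M) = Add(-3, Mul(Rational(1, 6), n)) (Function('g')(n, M) = Add(Mul(Rational(1, 6), n), -3) = Add(-3, Mul(Rational(1, 6), n)))
D = 0 (D = Add(-4, 4) = 0)
Function('Z')(Y, E) = Pow(Add(Rational(-23, 6), E), 2) (Function('Z')(Y, E) = Pow(Add(Add(-3, Mul(Rational(1, 6), -5)), E), 2) = Pow(Add(Add(-3, Rational(-5, 6)), E), 2) = Pow(Add(Rational(-23, 6), E), 2))
Add(Function('Z')(D, 3), w) = Add(Mul(Rational(1, 36), Pow(Add(-23, Mul(6, 3)), 2)), 388) = Add(Mul(Rational(1, 36), Pow(Add(-23, 18), 2)), 388) = Add(Mul(Rational(1, 36), Pow(-5, 2)), 388) = Add(Mul(Rational(1, 36), 25), 388) = Add(Rational(25, 36), 388) = Rational(13993, 36)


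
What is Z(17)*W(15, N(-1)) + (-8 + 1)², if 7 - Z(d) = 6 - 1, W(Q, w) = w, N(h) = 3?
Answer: 55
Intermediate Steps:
Z(d) = 2 (Z(d) = 7 - (6 - 1) = 7 - 1*5 = 7 - 5 = 2)
Z(17)*W(15, N(-1)) + (-8 + 1)² = 2*3 + (-8 + 1)² = 6 + (-7)² = 6 + 49 = 55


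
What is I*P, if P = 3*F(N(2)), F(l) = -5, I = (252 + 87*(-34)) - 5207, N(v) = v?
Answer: 118695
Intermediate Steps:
I = -7913 (I = (252 - 2958) - 5207 = -2706 - 5207 = -7913)
P = -15 (P = 3*(-5) = -15)
I*P = -7913*(-15) = 118695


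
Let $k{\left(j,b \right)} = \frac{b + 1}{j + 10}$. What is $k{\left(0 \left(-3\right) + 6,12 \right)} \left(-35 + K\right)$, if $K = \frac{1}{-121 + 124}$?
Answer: $- \frac{169}{6} \approx -28.167$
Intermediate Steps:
$K = \frac{1}{3} \approx 0.33333$
$k{\left(j,b \right)} = \frac{1 + b}{10 + j}$
$k{\left(0 \left(-3\right) + 6,12 \right)} \left(-35 + K\right) = \frac{1 + 12}{10 + \left(0 \left(-3\right) + 6\right)} \left(-35 + \frac{1}{3}\right) = \frac{1}{10 + \left(0 + 6\right)} 13 \left(- \frac{104}{3}\right) = \frac{1}{10 + 6} \cdot 13 \left(- \frac{104}{3}\right) = \frac{1}{16} \cdot 13 \left(- \frac{104}{3}\right) = \frac{13}{16} \left(- \frac{104}{3}\right) = - \frac{169}{6}$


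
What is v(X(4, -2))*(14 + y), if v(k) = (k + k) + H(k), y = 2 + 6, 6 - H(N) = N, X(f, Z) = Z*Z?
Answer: 220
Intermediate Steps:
X(f, Z) = Z**2
H(N) = 6 - N
y = 8
v(k) = 6 + k (v(k) = (k + k) + (6 - k) = 2*k + (6 - k) = 6 + k)
v(X(4, -2))*(14 + y) = (6 + (-2)**2)*(14 + 8) = (6 + 4)*22 = 10*22 = 220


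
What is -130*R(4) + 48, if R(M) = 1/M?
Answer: 31/2 ≈ 15.500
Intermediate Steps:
-130*R(4) + 48 = -130/4 + 48 = -130*¼ + 48 = -65/2 + 48 = 31/2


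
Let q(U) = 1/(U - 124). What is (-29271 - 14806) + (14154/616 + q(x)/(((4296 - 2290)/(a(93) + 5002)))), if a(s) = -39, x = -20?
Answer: -139981888025/3177504 ≈ -44054.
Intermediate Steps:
q(U) = 1/(-124 + U)
(-29271 - 14806) + (14154/616 + q(x)/(((4296 - 2290)/(a(93) + 5002)))) = (-29271 - 14806) + (14154/616 + 1/((-124 - 20)*(((4296 - 2290)/(-39 + 5002))))) = -44077 + (14154*(1/616) + 1/((-144)*((2006/4963)))) = -44077 + (1011/44 - 1/(144*(2006*(1/4963)))) = -44077 + (1011/44 - 1/(144*2006/4963)) = -44077 + (1011/44 - 1/144*4963/2006) = -44077 + (1011/44 - 4963/288864) = -44077 + 72955783/3177504 = -139981888025/3177504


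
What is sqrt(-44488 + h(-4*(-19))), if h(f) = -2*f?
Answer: 12*I*sqrt(310) ≈ 211.28*I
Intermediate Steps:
sqrt(-44488 + h(-4*(-19))) = sqrt(-44488 - (-8)*(-19)) = sqrt(-44488 - 2*76) = sqrt(-44488 - 152) = sqrt(-44640) = 12*I*sqrt(310)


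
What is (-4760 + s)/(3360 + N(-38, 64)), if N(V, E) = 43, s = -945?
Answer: -5705/3403 ≈ -1.6765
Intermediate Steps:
(-4760 + s)/(3360 + N(-38, 64)) = (-4760 - 945)/(3360 + 43) = -5705/3403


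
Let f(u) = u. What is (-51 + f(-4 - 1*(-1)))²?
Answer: 2916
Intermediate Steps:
(-51 + f(-4 - 1*(-1)))² = (-51 + (-4 - 1*(-1)))² = (-51 + (-4 + 1))² = (-51 - 3)² = (-54)² = 2916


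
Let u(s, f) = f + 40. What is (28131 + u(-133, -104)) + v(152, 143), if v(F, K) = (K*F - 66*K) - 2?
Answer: 40363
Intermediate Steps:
u(s, f) = 40 + f
v(F, K) = -2 - 66*K + F*K (v(F, K) = (F*K - 66*K) - 2 = (-66*K + F*K) - 2 = -2 - 66*K + F*K)
(28131 + u(-133, -104)) + v(152, 143) = (28131 + (40 - 104)) + (-2 - 66*143 + 152*143) = (28131 - 64) + (-2 - 9438 + 21736) = 28067 + 12296 = 40363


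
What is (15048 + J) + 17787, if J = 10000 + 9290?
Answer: 52125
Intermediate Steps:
J = 19290
(15048 + J) + 17787 = (15048 + 19290) + 17787 = 34338 + 17787 = 52125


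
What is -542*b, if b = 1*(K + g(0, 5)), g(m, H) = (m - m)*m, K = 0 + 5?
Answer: -2710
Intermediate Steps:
K = 5
g(m, H) = 0 (g(m, H) = 0*m = 0)
b = 5 (b = 1*(5 + 0) = 1*5 = 5)
-542*b = -542*5 = -2710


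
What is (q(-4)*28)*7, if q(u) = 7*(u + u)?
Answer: -10976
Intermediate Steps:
q(u) = 14*u (q(u) = 7*(2*u) = 14*u)
(q(-4)*28)*7 = ((14*(-4))*28)*7 = -56*28*7 = -1568*7 = -10976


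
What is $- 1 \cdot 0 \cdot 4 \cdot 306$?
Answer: $0$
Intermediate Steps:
$- 1 \cdot 0 \cdot 4 \cdot 306 = - 0 \cdot 4 \cdot 306 = \left(-1\right) 0 \cdot 306 = 0 \cdot 306 = 0$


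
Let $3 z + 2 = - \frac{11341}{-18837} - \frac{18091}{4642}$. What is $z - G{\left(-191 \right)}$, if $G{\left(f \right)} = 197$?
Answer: $- \frac{52140858167}{262324062} \approx -198.77$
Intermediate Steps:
$z = - \frac{463017953}{262324062}$ ($z = - \frac{2}{3} + \frac{- \frac{11341}{-18837} - \frac{18091}{4642}}{3} = - \frac{2}{3} + \frac{\left(-11341\right) \left(- \frac{1}{18837}\right) - \frac{18091}{4642}}{3} = - \frac{2}{3} + \frac{\frac{11341}{18837} - \frac{18091}{4642}}{3} = - \frac{2}{3} + \frac{1}{3} \left(- \frac{288135245}{87441354}\right) = - \frac{2}{3} - \frac{288135245}{262324062} = - \frac{463017953}{262324062} \approx -1.7651$)
$z - G{\left(-191 \right)} = - \frac{463017953}{262324062} - 197 = - \frac{52140858167}{262324062}$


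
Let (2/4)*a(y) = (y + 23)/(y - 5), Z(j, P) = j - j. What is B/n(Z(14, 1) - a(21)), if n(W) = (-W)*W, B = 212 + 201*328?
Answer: -264560/121 ≈ -2186.4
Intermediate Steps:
Z(j, P) = 0
a(y) = 2*(23 + y)/(-5 + y) (a(y) = 2*((y + 23)/(y - 5)) = 2*((23 + y)/(-5 + y)) = 2*(23 + y)/(-5 + y))
B = 66140 (B = 212 + 65928 = 66140)
n(W) = -W**2
B/n(Z(14, 1) - a(21)) = 66140/((-(0 - 2*(23 + 21)/(-5 + 21))**2)) = 66140/((-(0 - 2*44/16)**2)) = 66140/((-(0 - 1*11/2)**2)) = 66140/((-(0 - 11/2)**2)) = 66140/((-(-11/2)**2)) = 66140/((-1*121/4)) = 66140/(-121/4) = 66140*(-4/121) = -264560/121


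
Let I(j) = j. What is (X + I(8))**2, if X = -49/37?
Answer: 61009/1369 ≈ 44.565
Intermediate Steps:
X = -49/37 (X = -49*1/37 = -49/37 ≈ -1.3243)
(X + I(8))**2 = (-49/37 + 8)**2 = (247/37)**2 = 61009/1369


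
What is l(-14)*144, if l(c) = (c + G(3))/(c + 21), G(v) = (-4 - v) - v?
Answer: -3456/7 ≈ -493.71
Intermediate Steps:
G(v) = -4 - 2*v
l(c) = (-10 + c)/(21 + c) (l(c) = (c + (-4 - 2*3))/(c + 21) = (c + (-4 - 6))/(21 + c) = (c - 10)/(21 + c) = (-10 + c)/(21 + c))
l(-14)*144 = ((-10 - 14)/(21 - 14))*144 = (-24/7)*144 = ((⅐)*(-24))*144 = -24/7*144 = -3456/7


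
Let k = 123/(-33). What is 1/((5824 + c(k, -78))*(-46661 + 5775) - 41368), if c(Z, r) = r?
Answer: -1/234972324 ≈ -4.2558e-9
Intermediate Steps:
k = -41/11 (k = 123*(-1/33) = -41/11 ≈ -3.7273)
1/((5824 + c(k, -78))*(-46661 + 5775) - 41368) = 1/((5824 - 78)*(-46661 + 5775) - 41368) = 1/(5746*(-40886) - 41368) = 1/(-234930956 - 41368) = 1/(-234972324) = -1/234972324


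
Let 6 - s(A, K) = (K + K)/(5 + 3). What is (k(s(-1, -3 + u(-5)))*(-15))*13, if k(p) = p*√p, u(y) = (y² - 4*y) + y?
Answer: 2535*I*√13/8 ≈ 1142.5*I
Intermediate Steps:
u(y) = y² - 3*y
s(A, K) = 6 - K/4 (s(A, K) = 6 - (K + K)/(5 + 3) = 6 - 2*K/8 = 6 - K/4)
k(p) = p^(3/2)
(k(s(-1, -3 + u(-5)))*(-15))*13 = ((6 - (-3 - 5*(-3 - 5))/4)^(3/2)*(-15))*13 = ((6 - (-3 - 5*(-8))/4)^(3/2)*(-15))*13 = ((6 - (-3 + 40)/4)^(3/2)*(-15))*13 = ((6 - ¼*37)^(3/2)*(-15))*13 = ((6 - 37/4)^(3/2)*(-15))*13 = ((-13/4)^(3/2)*(-15))*13 = (-13*I*√13/8*(-15))*13 = (195*I*√13/8)*13 = 2535*I*√13/8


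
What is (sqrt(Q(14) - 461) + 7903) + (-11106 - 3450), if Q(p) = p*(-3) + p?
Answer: -6653 + I*sqrt(489) ≈ -6653.0 + 22.113*I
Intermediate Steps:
Q(p) = -2*p (Q(p) = -3*p + p = -2*p)
(sqrt(Q(14) - 461) + 7903) + (-11106 - 3450) = (sqrt(-2*14 - 461) + 7903) + (-11106 - 3450) = (sqrt(-28 - 461) + 7903) - 14556 = (sqrt(-489) + 7903) - 14556 = (I*sqrt(489) + 7903) - 14556 = (7903 + I*sqrt(489)) - 14556 = -6653 + I*sqrt(489)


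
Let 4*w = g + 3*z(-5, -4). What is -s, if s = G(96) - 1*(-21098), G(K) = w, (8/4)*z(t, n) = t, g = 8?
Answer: -168785/8 ≈ -21098.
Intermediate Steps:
z(t, n) = t/2
w = ⅛ (w = (8 + 3*((½)*(-5)))/4 = (8 + 3*(-5/2))/4 = (8 - 15/2)/4 = (¼)*(½) = ⅛ ≈ 0.12500)
G(K) = ⅛
s = 168785/8 (s = ⅛ - 1*(-21098) = ⅛ + 21098 = 168785/8 ≈ 21098.)
-s = -1*168785/8 = -168785/8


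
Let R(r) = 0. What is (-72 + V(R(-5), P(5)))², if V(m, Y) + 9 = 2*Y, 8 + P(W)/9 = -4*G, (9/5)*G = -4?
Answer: 4225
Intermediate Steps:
G = -20/9 (G = (5/9)*(-4) = -20/9 ≈ -2.2222)
P(W) = 8 (P(W) = -72 + 9*(-4*(-20/9)) = -72 + 9*(80/9) = -72 + 80 = 8)
V(m, Y) = -9 + 2*Y
(-72 + V(R(-5), P(5)))² = (-72 + (-9 + 2*8))² = (-72 + (-9 + 16))² = (-72 + 7)² = (-65)² = 4225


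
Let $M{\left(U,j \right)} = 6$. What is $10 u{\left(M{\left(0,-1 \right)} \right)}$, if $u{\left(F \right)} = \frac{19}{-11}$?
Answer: $- \frac{190}{11} \approx -17.273$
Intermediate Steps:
$u{\left(F \right)} = - \frac{19}{11}$ ($u{\left(F \right)} = 19 \left(- \frac{1}{11}\right) = - \frac{19}{11}$)
$10 u{\left(M{\left(0,-1 \right)} \right)} = 10 \left(- \frac{19}{11}\right) = - \frac{190}{11}$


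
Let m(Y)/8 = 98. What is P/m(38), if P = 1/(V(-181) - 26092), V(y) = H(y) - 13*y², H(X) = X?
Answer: -1/354498144 ≈ -2.8209e-9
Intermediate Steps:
m(Y) = 784 (m(Y) = 8*98 = 784)
V(y) = y - 13*y²
P = -1/452166 (P = 1/(-181*(1 - 13*(-181)) - 26092) = 1/(-181*(1 + 2353) - 26092) = 1/(-181*2354 - 26092) = 1/(-426074 - 26092) = 1/(-452166) = -1/452166 ≈ -2.2116e-6)
P/m(38) = -1/452166/784 = -1/452166*1/784 = -1/354498144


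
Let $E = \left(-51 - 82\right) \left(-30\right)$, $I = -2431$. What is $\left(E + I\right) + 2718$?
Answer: $4277$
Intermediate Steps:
$E = 3990$ ($E = \left(-133\right) \left(-30\right) = 3990$)
$\left(E + I\right) + 2718 = \left(3990 - 2431\right) + 2718 = 1559 + 2718 = 4277$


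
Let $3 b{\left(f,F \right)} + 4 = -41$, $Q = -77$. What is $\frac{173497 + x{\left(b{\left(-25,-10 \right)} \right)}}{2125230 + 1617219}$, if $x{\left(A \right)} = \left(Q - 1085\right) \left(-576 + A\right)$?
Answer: $\frac{860239}{3742449} \approx 0.22986$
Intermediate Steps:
$b{\left(f,F \right)} = -15$ ($b{\left(f,F \right)} = - \frac{4}{3} + \frac{1}{3} \left(-41\right) = - \frac{4}{3} - \frac{41}{3} = -15$)
$x{\left(A \right)} = 669312 - 1162 A$ ($x{\left(A \right)} = \left(-77 - 1085\right) \left(-576 + A\right) = - 1162 \left(-576 + A\right) = 669312 - 1162 A$)
$\frac{173497 + x{\left(b{\left(-25,-10 \right)} \right)}}{2125230 + 1617219} = \frac{173497 + \left(669312 - -17430\right)}{2125230 + 1617219} = \frac{173497 + \left(669312 + 17430\right)}{3742449} = \left(173497 + 686742\right) \frac{1}{3742449} = 860239 \cdot \frac{1}{3742449} = \frac{860239}{3742449}$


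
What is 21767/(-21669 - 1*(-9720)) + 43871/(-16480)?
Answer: -882934739/196919520 ≈ -4.4837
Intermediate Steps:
21767/(-21669 - 1*(-9720)) + 43871/(-16480) = 21767/(-21669 + 9720) + 43871*(-1/16480) = 21767/(-11949) - 43871/16480 = 21767*(-1/11949) - 43871/16480 = -21767/11949 - 43871/16480 = -882934739/196919520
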